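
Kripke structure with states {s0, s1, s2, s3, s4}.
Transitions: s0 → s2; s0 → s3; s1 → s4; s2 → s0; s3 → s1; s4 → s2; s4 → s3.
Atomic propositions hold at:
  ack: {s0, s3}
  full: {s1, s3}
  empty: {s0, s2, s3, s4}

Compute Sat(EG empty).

{s0, s2, s4}

EG empty: greatest fixpoint, start Z0 = {s0, s2, s3, s4}, keep only states in Sat with some successor in Z. Z1 = {s0, s2, s4}; fixed.
Sat(EG empty) = {s0, s2, s4}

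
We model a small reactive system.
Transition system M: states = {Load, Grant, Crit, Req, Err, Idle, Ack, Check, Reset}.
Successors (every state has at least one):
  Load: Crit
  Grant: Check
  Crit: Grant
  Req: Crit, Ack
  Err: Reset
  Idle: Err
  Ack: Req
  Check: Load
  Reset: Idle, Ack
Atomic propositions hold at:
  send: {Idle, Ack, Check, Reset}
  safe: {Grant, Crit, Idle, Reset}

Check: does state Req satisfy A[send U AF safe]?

AF safe: least fixpoint, start Z0 = {Grant, Crit, Idle, Reset}, add states with every successor in Z. Z1 = {Load, Grant, Crit, Err, Idle, Reset}; Z2 = {Load, Grant, Crit, Err, Idle, Check, Reset}; fixed.
Sat(AF safe) = {Load, Grant, Crit, Err, Idle, Check, Reset}
A[send U AF safe]: least fixpoint, start Z0 = Sat(AF safe) = {Load, Grant, Crit, Err, Idle, Check, Reset}, add states in Sat(send) with every successor in Z. Already a fixed point.
Sat(A[send U AF safe]) = {Load, Grant, Crit, Err, Idle, Check, Reset}
Req ∉ Sat(A[send U AF safe]) = {Load, Grant, Crit, Err, Idle, Check, Reset}, so the formula does not hold at Req.

No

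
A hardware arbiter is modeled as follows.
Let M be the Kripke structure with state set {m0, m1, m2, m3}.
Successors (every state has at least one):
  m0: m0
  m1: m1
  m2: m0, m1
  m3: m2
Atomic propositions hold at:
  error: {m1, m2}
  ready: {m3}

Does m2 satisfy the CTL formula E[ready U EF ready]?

No

EF ready: least fixpoint, start Z0 = {m3}, add states with some successor in Z. Already a fixed point.
Sat(EF ready) = {m3}
E[ready U EF ready]: least fixpoint, start Z0 = Sat(EF ready) = {m3}, add states in Sat(ready) with some successor in Z. Already a fixed point.
Sat(E[ready U EF ready]) = {m3}
m2 ∉ Sat(E[ready U EF ready]) = {m3}, so the formula does not hold at m2.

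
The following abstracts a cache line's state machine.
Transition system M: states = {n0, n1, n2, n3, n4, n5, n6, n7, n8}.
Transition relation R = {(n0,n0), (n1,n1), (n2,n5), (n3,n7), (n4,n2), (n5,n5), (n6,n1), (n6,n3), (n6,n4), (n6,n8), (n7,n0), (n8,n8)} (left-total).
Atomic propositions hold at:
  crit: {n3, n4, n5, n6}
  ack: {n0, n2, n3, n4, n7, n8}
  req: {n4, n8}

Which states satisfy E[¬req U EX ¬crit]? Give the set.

{n0, n1, n3, n4, n6, n7, n8}

Sat(¬req) = {n0, n1, n2, n3, n5, n6, n7}
Sat(¬crit) = {n0, n1, n2, n7, n8}
Sat(EX ¬crit) = {s : some successor in {n0, n1, n2, n7, n8}} = {n0, n1, n3, n4, n6, n7, n8}
E[¬req U EX ¬crit]: least fixpoint, start Z0 = Sat(EX ¬crit) = {n0, n1, n3, n4, n6, n7, n8}, add states in Sat(¬req) with some successor in Z. Already a fixed point.
Sat(E[¬req U EX ¬crit]) = {n0, n1, n3, n4, n6, n7, n8}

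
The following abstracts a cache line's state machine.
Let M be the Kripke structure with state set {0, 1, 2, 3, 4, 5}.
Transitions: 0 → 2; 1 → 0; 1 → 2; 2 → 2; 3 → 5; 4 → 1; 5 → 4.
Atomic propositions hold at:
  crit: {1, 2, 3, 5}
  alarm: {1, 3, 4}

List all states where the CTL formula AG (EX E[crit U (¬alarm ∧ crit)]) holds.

{0, 1, 2, 4}

Sat(¬alarm) = {0, 2, 5}
Sat(¬alarm ∧ crit) = {2, 5}
E[crit U (¬alarm ∧ crit)]: least fixpoint, start Z0 = Sat((¬alarm ∧ crit)) = {2, 5}, add states in Sat(crit) with some successor in Z. Z1 = {1, 2, 3, 5}; fixed.
Sat(E[crit U (¬alarm ∧ crit)]) = {1, 2, 3, 5}
Sat(EX E[crit U (¬alarm ∧ crit)]) = {s : some successor in {1, 2, 3, 5}} = {0, 1, 2, 3, 4}
AG (EX E[crit U (¬alarm ∧ crit)]): greatest fixpoint, start Z0 = {0, 1, 2, 3, 4}, keep only states in Sat with every successor in Z. Z1 = {0, 1, 2, 4}; fixed.
Sat(AG (EX E[crit U (¬alarm ∧ crit)])) = {0, 1, 2, 4}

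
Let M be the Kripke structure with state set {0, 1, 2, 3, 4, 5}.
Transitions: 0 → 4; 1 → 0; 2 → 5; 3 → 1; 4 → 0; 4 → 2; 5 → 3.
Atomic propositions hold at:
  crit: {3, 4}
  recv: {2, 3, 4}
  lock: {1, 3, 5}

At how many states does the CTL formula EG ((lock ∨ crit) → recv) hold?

2

Sat(lock ∨ crit) = {1, 3, 4, 5}
Sat((lock ∨ crit) → recv) = {0, 2, 3, 4}
EG ((lock ∨ crit) → recv): greatest fixpoint, start Z0 = {0, 2, 3, 4}, keep only states in Sat with some successor in Z. Z1 = {0, 4}; fixed.
Sat(EG ((lock ∨ crit) → recv)) = {0, 4}
|Sat(EG ((lock ∨ crit) → recv))| = |{0, 4}| = 2.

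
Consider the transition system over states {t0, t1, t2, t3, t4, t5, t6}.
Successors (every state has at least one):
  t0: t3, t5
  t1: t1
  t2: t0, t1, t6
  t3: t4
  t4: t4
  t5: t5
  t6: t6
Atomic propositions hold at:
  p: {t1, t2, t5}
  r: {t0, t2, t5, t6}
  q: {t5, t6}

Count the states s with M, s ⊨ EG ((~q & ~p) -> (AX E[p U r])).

4

Sat(~q) = {t0, t1, t2, t3, t4}
Sat(~p) = {t0, t3, t4, t6}
Sat(~q & ~p) = {t0, t3, t4}
E[p U r]: least fixpoint, start Z0 = Sat(r) = {t0, t2, t5, t6}, add states in Sat(p) with some successor in Z. Already a fixed point.
Sat(E[p U r]) = {t0, t2, t5, t6}
Sat(AX E[p U r]) = {s : every successor in {t0, t2, t5, t6}} = {t5, t6}
Sat((~q & ~p) -> (AX E[p U r])) = {t1, t2, t5, t6}
EG ((~q & ~p) -> (AX E[p U r])): greatest fixpoint, start Z0 = {t1, t2, t5, t6}, keep only states in Sat with some successor in Z. Already a fixed point.
Sat(EG ((~q & ~p) -> (AX E[p U r]))) = {t1, t2, t5, t6}
|Sat(EG ((~q & ~p) -> (AX E[p U r])))| = |{t1, t2, t5, t6}| = 4.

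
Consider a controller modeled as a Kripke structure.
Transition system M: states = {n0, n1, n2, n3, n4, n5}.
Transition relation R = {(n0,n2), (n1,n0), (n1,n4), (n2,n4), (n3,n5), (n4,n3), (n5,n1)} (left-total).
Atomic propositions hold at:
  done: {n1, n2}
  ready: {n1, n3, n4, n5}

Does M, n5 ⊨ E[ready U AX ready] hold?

Sat(AX ready) = {s : every successor in {n1, n3, n4, n5}} = {n2, n3, n4, n5}
E[ready U AX ready]: least fixpoint, start Z0 = Sat(AX ready) = {n2, n3, n4, n5}, add states in Sat(ready) with some successor in Z. Z1 = {n1, n2, n3, n4, n5}; fixed.
Sat(E[ready U AX ready]) = {n1, n2, n3, n4, n5}
n5 ∈ Sat(E[ready U AX ready]) = {n1, n2, n3, n4, n5}, so the formula holds at n5.

Yes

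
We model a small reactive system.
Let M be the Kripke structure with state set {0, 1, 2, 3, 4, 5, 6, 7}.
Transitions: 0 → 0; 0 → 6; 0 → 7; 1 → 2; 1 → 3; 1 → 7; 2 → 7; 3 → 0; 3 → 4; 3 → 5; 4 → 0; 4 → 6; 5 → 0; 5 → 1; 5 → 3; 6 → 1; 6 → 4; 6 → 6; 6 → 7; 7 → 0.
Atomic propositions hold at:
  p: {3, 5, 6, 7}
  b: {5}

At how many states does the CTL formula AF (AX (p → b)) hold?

Sat(p → b) = {0, 1, 2, 4, 5}
Sat(AX (p → b)) = {s : every successor in {0, 1, 2, 4, 5}} = {3, 7}
AF (AX (p → b)): least fixpoint, start Z0 = {3, 7}, add states with every successor in Z. Z1 = {2, 3, 7}; Z2 = {1, 2, 3, 7}; fixed.
Sat(AF (AX (p → b))) = {1, 2, 3, 7}
|Sat(AF (AX (p → b)))| = |{1, 2, 3, 7}| = 4.

4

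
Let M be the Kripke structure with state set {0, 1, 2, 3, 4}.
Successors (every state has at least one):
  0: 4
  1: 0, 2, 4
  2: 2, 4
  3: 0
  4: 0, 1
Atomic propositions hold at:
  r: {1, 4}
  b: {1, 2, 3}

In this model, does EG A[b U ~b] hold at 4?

Sat(~b) = {0, 4}
A[b U ~b]: least fixpoint, start Z0 = Sat(~b) = {0, 4}, add states in Sat(b) with every successor in Z. Z1 = {0, 3, 4}; fixed.
Sat(A[b U ~b]) = {0, 3, 4}
EG A[b U ~b]: greatest fixpoint, start Z0 = {0, 3, 4}, keep only states in Sat with some successor in Z. Already a fixed point.
Sat(EG A[b U ~b]) = {0, 3, 4}
4 ∈ Sat(EG A[b U ~b]) = {0, 3, 4}, so the formula holds at 4.

Yes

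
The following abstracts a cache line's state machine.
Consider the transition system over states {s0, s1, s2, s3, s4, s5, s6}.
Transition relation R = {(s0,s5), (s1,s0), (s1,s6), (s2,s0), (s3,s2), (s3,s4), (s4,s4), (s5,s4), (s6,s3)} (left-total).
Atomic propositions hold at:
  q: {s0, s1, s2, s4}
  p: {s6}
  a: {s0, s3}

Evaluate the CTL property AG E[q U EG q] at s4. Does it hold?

Yes

EG q: greatest fixpoint, start Z0 = {s0, s1, s2, s4}, keep only states in Sat with some successor in Z. Z1 = {s1, s2, s4}; Z2 = {s4}; fixed.
Sat(EG q) = {s4}
E[q U EG q]: least fixpoint, start Z0 = Sat(EG q) = {s4}, add states in Sat(q) with some successor in Z. Already a fixed point.
Sat(E[q U EG q]) = {s4}
AG E[q U EG q]: greatest fixpoint, start Z0 = {s4}, keep only states in Sat with every successor in Z. Already a fixed point.
Sat(AG E[q U EG q]) = {s4}
s4 ∈ Sat(AG E[q U EG q]) = {s4}, so the formula holds at s4.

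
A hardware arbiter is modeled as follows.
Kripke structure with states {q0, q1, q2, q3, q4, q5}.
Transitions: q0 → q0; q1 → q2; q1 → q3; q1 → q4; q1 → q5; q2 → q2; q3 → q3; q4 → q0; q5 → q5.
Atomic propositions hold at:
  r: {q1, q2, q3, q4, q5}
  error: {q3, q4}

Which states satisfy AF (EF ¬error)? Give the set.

Sat(¬error) = {q0, q1, q2, q5}
EF ¬error: least fixpoint, start Z0 = {q0, q1, q2, q5}, add states with some successor in Z. Z1 = {q0, q1, q2, q4, q5}; fixed.
Sat(EF ¬error) = {q0, q1, q2, q4, q5}
AF (EF ¬error): least fixpoint, start Z0 = {q0, q1, q2, q4, q5}, add states with every successor in Z. Already a fixed point.
Sat(AF (EF ¬error)) = {q0, q1, q2, q4, q5}

{q0, q1, q2, q4, q5}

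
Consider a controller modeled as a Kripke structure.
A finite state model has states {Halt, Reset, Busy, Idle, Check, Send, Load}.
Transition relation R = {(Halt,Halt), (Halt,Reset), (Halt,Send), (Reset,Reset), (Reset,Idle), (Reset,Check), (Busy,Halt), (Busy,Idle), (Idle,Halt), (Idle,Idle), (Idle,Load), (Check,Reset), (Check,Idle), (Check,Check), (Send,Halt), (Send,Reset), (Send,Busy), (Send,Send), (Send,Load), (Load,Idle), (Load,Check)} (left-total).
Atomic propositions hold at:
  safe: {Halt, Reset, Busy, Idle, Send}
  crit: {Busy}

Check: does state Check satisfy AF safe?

No

AF safe: least fixpoint, start Z0 = {Halt, Reset, Busy, Idle, Send}, add states with every successor in Z. Already a fixed point.
Sat(AF safe) = {Halt, Reset, Busy, Idle, Send}
Check ∉ Sat(AF safe) = {Halt, Reset, Busy, Idle, Send}, so the formula does not hold at Check.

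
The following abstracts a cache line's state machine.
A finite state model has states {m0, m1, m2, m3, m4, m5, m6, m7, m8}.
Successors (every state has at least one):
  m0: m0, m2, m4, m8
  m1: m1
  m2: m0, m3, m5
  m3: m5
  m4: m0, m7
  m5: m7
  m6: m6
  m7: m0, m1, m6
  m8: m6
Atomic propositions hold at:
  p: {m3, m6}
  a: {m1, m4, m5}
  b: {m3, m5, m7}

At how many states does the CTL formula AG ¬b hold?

3

Sat(¬b) = {m0, m1, m2, m4, m6, m8}
AG ¬b: greatest fixpoint, start Z0 = {m0, m1, m2, m4, m6, m8}, keep only states in Sat with every successor in Z. Z1 = {m0, m1, m6, m8}; Z2 = {m1, m6, m8}; fixed.
Sat(AG ¬b) = {m1, m6, m8}
|Sat(AG ¬b)| = |{m1, m6, m8}| = 3.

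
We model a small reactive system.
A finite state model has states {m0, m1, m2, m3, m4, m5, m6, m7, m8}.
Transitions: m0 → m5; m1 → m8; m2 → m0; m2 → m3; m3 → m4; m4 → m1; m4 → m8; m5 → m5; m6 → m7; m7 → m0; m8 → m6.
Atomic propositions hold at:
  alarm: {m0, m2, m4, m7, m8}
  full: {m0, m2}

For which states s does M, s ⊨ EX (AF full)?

AF full: least fixpoint, start Z0 = {m0, m2}, add states with every successor in Z. Z1 = {m0, m2, m7}; Z2 = {m0, m2, m6, m7}; Z3 = {m0, m2, m6, m7, m8}; Z4 = {m0, m1, m2, m6, m7, m8}; Z5 = {m0, m1, m2, m4, m6, m7, m8}; Z6 = {m0, m1, m2, m3, m4, m6, m7, m8}; fixed.
Sat(AF full) = {m0, m1, m2, m3, m4, m6, m7, m8}
Sat(EX (AF full)) = {s : some successor in {m0, m1, m2, m3, m4, m6, m7, m8}} = {m1, m2, m3, m4, m6, m7, m8}

{m1, m2, m3, m4, m6, m7, m8}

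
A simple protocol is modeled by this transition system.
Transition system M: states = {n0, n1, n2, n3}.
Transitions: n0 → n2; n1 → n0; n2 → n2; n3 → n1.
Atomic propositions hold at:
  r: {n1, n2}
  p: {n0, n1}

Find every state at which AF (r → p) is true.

{n0, n1, n3}

Sat(r → p) = {n0, n1, n3}
AF (r → p): least fixpoint, start Z0 = {n0, n1, n3}, add states with every successor in Z. Already a fixed point.
Sat(AF (r → p)) = {n0, n1, n3}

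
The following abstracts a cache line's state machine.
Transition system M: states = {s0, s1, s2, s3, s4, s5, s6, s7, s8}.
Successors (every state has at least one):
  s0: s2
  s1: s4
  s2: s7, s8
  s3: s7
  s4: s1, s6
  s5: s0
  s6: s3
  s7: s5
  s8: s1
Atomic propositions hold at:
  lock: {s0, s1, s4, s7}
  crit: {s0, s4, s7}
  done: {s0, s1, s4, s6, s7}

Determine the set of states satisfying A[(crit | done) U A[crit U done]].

Sat(crit | done) = {s0, s1, s4, s6, s7}
A[crit U done]: least fixpoint, start Z0 = Sat(done) = {s0, s1, s4, s6, s7}, add states in Sat(crit) with every successor in Z. Already a fixed point.
Sat(A[crit U done]) = {s0, s1, s4, s6, s7}
A[(crit | done) U A[crit U done]]: least fixpoint, start Z0 = Sat(A[crit U done]) = {s0, s1, s4, s6, s7}, add states in Sat(crit | done) with every successor in Z. Already a fixed point.
Sat(A[(crit | done) U A[crit U done]]) = {s0, s1, s4, s6, s7}

{s0, s1, s4, s6, s7}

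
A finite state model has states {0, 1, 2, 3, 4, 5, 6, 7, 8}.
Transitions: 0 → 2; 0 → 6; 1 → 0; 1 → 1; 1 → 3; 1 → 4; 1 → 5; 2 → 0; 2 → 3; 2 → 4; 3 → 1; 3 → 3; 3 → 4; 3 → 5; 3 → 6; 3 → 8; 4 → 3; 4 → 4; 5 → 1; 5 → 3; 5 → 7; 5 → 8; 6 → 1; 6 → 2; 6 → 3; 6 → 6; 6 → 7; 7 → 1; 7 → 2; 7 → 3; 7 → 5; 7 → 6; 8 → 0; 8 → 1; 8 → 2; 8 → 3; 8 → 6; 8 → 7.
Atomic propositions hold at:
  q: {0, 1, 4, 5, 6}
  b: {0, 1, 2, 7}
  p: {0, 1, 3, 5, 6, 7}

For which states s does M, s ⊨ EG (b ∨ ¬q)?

{0, 1, 2, 3, 7, 8}

Sat(¬q) = {2, 3, 7, 8}
Sat(b ∨ ¬q) = {0, 1, 2, 3, 7, 8}
EG (b ∨ ¬q): greatest fixpoint, start Z0 = {0, 1, 2, 3, 7, 8}, keep only states in Sat with some successor in Z. Already a fixed point.
Sat(EG (b ∨ ¬q)) = {0, 1, 2, 3, 7, 8}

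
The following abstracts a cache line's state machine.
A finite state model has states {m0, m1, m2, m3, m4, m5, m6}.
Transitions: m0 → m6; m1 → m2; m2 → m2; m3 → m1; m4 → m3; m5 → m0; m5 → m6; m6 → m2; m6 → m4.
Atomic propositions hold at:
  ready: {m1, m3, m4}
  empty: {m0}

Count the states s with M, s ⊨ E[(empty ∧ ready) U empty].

Sat(empty ∧ ready) = ∅
E[(empty ∧ ready) U empty]: least fixpoint, start Z0 = Sat(empty) = {m0}, add states in Sat(empty ∧ ready) with some successor in Z. Already a fixed point.
Sat(E[(empty ∧ ready) U empty]) = {m0}
|Sat(E[(empty ∧ ready) U empty])| = |{m0}| = 1.

1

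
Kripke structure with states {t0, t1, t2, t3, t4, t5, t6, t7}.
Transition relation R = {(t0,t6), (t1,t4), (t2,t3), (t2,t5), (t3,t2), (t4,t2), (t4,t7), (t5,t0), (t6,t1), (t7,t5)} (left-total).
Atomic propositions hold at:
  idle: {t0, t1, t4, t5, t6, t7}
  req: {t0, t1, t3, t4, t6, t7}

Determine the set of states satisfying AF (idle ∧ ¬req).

{t5, t7}

Sat(¬req) = {t2, t5}
Sat(idle ∧ ¬req) = {t5}
AF (idle ∧ ¬req): least fixpoint, start Z0 = {t5}, add states with every successor in Z. Z1 = {t5, t7}; fixed.
Sat(AF (idle ∧ ¬req)) = {t5, t7}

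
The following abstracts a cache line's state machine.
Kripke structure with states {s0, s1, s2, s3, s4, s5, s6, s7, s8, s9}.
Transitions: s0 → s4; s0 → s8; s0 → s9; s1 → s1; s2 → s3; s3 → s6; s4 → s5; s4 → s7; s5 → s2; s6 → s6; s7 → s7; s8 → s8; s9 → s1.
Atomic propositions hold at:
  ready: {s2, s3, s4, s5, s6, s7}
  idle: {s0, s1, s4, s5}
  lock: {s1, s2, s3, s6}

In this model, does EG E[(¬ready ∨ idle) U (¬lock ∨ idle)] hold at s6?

Sat(¬ready) = {s0, s1, s8, s9}
Sat(¬ready ∨ idle) = {s0, s1, s4, s5, s8, s9}
Sat(¬lock) = {s0, s4, s5, s7, s8, s9}
Sat(¬lock ∨ idle) = {s0, s1, s4, s5, s7, s8, s9}
E[(¬ready ∨ idle) U (¬lock ∨ idle)]: least fixpoint, start Z0 = Sat((¬lock ∨ idle)) = {s0, s1, s4, s5, s7, s8, s9}, add states in Sat(¬ready ∨ idle) with some successor in Z. Already a fixed point.
Sat(E[(¬ready ∨ idle) U (¬lock ∨ idle)]) = {s0, s1, s4, s5, s7, s8, s9}
EG E[(¬ready ∨ idle) U (¬lock ∨ idle)]: greatest fixpoint, start Z0 = {s0, s1, s4, s5, s7, s8, s9}, keep only states in Sat with some successor in Z. Z1 = {s0, s1, s4, s7, s8, s9}; fixed.
Sat(EG E[(¬ready ∨ idle) U (¬lock ∨ idle)]) = {s0, s1, s4, s7, s8, s9}
s6 ∉ Sat(EG E[(¬ready ∨ idle) U (¬lock ∨ idle)]) = {s0, s1, s4, s7, s8, s9}, so the formula does not hold at s6.

No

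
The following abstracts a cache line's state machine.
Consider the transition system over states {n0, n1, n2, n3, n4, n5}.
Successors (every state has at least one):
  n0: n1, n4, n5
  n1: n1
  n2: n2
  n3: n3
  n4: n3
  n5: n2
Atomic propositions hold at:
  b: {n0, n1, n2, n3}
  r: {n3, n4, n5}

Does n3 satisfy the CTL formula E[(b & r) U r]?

Sat(b & r) = {n3}
E[(b & r) U r]: least fixpoint, start Z0 = Sat(r) = {n3, n4, n5}, add states in Sat(b & r) with some successor in Z. Already a fixed point.
Sat(E[(b & r) U r]) = {n3, n4, n5}
n3 ∈ Sat(E[(b & r) U r]) = {n3, n4, n5}, so the formula holds at n3.

Yes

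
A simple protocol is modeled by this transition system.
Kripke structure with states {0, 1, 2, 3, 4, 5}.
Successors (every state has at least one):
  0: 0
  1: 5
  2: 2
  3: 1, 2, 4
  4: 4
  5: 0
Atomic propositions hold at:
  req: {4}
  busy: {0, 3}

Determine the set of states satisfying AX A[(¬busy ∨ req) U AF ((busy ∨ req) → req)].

Sat(¬busy) = {1, 2, 4, 5}
Sat(¬busy ∨ req) = {1, 2, 4, 5}
Sat(busy ∨ req) = {0, 3, 4}
Sat((busy ∨ req) → req) = {1, 2, 4, 5}
AF ((busy ∨ req) → req): least fixpoint, start Z0 = {1, 2, 4, 5}, add states with every successor in Z. Z1 = {1, 2, 3, 4, 5}; fixed.
Sat(AF ((busy ∨ req) → req)) = {1, 2, 3, 4, 5}
A[(¬busy ∨ req) U AF ((busy ∨ req) → req)]: least fixpoint, start Z0 = Sat(AF ((busy ∨ req) → req)) = {1, 2, 3, 4, 5}, add states in Sat(¬busy ∨ req) with every successor in Z. Already a fixed point.
Sat(A[(¬busy ∨ req) U AF ((busy ∨ req) → req)]) = {1, 2, 3, 4, 5}
Sat(AX A[(¬busy ∨ req) U AF ((busy ∨ req) → req)]) = {s : every successor in {1, 2, 3, 4, 5}} = {1, 2, 3, 4}

{1, 2, 3, 4}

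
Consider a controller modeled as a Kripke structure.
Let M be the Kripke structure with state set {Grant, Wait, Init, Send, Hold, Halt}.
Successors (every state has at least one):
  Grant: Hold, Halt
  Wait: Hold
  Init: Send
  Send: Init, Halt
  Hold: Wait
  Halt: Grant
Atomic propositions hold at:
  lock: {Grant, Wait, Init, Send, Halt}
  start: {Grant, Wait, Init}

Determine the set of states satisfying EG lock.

{Grant, Init, Send, Halt}

EG lock: greatest fixpoint, start Z0 = {Grant, Wait, Init, Send, Halt}, keep only states in Sat with some successor in Z. Z1 = {Grant, Init, Send, Halt}; fixed.
Sat(EG lock) = {Grant, Init, Send, Halt}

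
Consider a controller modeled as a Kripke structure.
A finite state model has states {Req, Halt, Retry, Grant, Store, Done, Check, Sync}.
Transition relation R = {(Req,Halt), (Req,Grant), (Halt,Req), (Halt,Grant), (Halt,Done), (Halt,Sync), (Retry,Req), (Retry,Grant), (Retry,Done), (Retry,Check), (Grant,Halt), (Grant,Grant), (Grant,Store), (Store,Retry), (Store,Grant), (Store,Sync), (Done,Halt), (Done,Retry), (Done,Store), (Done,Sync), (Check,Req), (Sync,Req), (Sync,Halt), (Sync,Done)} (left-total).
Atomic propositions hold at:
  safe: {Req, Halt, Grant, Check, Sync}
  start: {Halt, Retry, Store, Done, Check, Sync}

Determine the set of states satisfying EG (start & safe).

Sat(start & safe) = {Halt, Check, Sync}
EG (start & safe): greatest fixpoint, start Z0 = {Halt, Check, Sync}, keep only states in Sat with some successor in Z. Z1 = {Halt, Sync}; fixed.
Sat(EG (start & safe)) = {Halt, Sync}

{Halt, Sync}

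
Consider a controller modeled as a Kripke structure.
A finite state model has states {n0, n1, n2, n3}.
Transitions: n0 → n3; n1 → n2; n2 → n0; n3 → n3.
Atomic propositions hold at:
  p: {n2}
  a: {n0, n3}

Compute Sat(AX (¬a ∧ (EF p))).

{n1}

Sat(¬a) = {n1, n2}
EF p: least fixpoint, start Z0 = {n2}, add states with some successor in Z. Z1 = {n1, n2}; fixed.
Sat(EF p) = {n1, n2}
Sat(¬a ∧ (EF p)) = {n1, n2}
Sat(AX (¬a ∧ (EF p))) = {s : every successor in {n1, n2}} = {n1}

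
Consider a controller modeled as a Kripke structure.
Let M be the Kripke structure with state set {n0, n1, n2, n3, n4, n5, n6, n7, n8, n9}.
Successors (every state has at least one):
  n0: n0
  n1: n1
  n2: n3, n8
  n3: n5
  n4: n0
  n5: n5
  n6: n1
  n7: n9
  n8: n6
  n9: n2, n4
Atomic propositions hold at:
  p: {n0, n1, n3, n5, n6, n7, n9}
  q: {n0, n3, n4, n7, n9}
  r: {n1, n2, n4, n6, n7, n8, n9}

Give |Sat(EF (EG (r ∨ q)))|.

Sat(r ∨ q) = {n0, n1, n2, n3, n4, n6, n7, n8, n9}
EG (r ∨ q): greatest fixpoint, start Z0 = {n0, n1, n2, n3, n4, n6, n7, n8, n9}, keep only states in Sat with some successor in Z. Z1 = {n0, n1, n2, n4, n6, n7, n8, n9}; fixed.
Sat(EG (r ∨ q)) = {n0, n1, n2, n4, n6, n7, n8, n9}
EF (EG (r ∨ q)): least fixpoint, start Z0 = {n0, n1, n2, n4, n6, n7, n8, n9}, add states with some successor in Z. Already a fixed point.
Sat(EF (EG (r ∨ q))) = {n0, n1, n2, n4, n6, n7, n8, n9}
|Sat(EF (EG (r ∨ q)))| = |{n0, n1, n2, n4, n6, n7, n8, n9}| = 8.

8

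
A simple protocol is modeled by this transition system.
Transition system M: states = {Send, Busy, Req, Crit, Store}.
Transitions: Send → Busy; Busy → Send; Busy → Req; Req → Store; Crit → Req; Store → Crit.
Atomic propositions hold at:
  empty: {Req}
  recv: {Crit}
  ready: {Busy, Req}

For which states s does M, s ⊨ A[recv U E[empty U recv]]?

{Crit}

E[empty U recv]: least fixpoint, start Z0 = Sat(recv) = {Crit}, add states in Sat(empty) with some successor in Z. Already a fixed point.
Sat(E[empty U recv]) = {Crit}
A[recv U E[empty U recv]]: least fixpoint, start Z0 = Sat(E[empty U recv]) = {Crit}, add states in Sat(recv) with every successor in Z. Already a fixed point.
Sat(A[recv U E[empty U recv]]) = {Crit}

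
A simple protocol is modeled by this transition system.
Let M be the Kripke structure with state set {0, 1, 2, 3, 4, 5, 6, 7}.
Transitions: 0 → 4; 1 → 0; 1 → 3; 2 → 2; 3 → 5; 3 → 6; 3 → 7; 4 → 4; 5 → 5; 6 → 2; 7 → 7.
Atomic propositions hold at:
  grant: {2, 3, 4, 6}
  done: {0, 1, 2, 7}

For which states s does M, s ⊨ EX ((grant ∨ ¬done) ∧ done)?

Sat(¬done) = {3, 4, 5, 6}
Sat(grant ∨ ¬done) = {2, 3, 4, 5, 6}
Sat((grant ∨ ¬done) ∧ done) = {2}
Sat(EX ((grant ∨ ¬done) ∧ done)) = {s : some successor in {2}} = {2, 6}

{2, 6}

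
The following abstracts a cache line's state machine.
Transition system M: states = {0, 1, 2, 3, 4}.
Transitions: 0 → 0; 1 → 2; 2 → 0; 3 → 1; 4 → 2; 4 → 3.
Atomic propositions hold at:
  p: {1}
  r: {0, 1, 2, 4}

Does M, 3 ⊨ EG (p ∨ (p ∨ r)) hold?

Sat(p ∨ r) = {0, 1, 2, 4}
Sat(p ∨ (p ∨ r)) = {0, 1, 2, 4}
EG (p ∨ (p ∨ r)): greatest fixpoint, start Z0 = {0, 1, 2, 4}, keep only states in Sat with some successor in Z. Already a fixed point.
Sat(EG (p ∨ (p ∨ r))) = {0, 1, 2, 4}
3 ∉ Sat(EG (p ∨ (p ∨ r))) = {0, 1, 2, 4}, so the formula does not hold at 3.

No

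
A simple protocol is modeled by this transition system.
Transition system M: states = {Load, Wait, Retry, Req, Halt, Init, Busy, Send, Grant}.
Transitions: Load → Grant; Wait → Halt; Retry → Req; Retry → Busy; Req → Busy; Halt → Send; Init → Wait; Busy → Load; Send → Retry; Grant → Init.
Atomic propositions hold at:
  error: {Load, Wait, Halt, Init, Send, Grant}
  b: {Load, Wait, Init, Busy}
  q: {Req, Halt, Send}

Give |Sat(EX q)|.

3

Sat(EX q) = {s : some successor in {Req, Halt, Send}} = {Wait, Retry, Halt}
|Sat(EX q)| = |{Wait, Retry, Halt}| = 3.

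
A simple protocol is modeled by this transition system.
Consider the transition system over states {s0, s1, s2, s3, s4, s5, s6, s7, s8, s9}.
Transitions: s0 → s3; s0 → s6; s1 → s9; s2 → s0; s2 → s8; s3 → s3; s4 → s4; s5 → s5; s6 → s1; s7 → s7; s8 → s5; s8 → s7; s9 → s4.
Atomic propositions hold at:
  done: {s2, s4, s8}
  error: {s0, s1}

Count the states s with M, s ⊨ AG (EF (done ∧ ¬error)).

Sat(¬error) = {s2, s3, s4, s5, s6, s7, s8, s9}
Sat(done ∧ ¬error) = {s2, s4, s8}
EF (done ∧ ¬error): least fixpoint, start Z0 = {s2, s4, s8}, add states with some successor in Z. Z1 = {s2, s4, s8, s9}; Z2 = {s1, s2, s4, s8, s9}; Z3 = {s1, s2, s4, s6, s8, s9}; Z4 = {s0, s1, s2, s4, s6, s8, s9}; fixed.
Sat(EF (done ∧ ¬error)) = {s0, s1, s2, s4, s6, s8, s9}
AG (EF (done ∧ ¬error)): greatest fixpoint, start Z0 = {s0, s1, s2, s4, s6, s8, s9}, keep only states in Sat with every successor in Z. Z1 = {s1, s2, s4, s6, s9}; Z2 = {s1, s4, s6, s9}; fixed.
Sat(AG (EF (done ∧ ¬error))) = {s1, s4, s6, s9}
|Sat(AG (EF (done ∧ ¬error)))| = |{s1, s4, s6, s9}| = 4.

4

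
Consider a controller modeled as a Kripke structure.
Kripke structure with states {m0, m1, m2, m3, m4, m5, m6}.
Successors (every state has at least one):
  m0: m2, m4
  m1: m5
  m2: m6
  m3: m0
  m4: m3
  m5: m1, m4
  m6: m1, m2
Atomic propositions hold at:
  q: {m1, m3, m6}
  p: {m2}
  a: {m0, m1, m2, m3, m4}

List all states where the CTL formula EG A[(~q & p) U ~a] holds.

Sat(~q) = {m0, m2, m4, m5}
Sat(~q & p) = {m2}
Sat(~a) = {m5, m6}
A[(~q & p) U ~a]: least fixpoint, start Z0 = Sat(~a) = {m5, m6}, add states in Sat(~q & p) with every successor in Z. Z1 = {m2, m5, m6}; fixed.
Sat(A[(~q & p) U ~a]) = {m2, m5, m6}
EG A[(~q & p) U ~a]: greatest fixpoint, start Z0 = {m2, m5, m6}, keep only states in Sat with some successor in Z. Z1 = {m2, m6}; fixed.
Sat(EG A[(~q & p) U ~a]) = {m2, m6}

{m2, m6}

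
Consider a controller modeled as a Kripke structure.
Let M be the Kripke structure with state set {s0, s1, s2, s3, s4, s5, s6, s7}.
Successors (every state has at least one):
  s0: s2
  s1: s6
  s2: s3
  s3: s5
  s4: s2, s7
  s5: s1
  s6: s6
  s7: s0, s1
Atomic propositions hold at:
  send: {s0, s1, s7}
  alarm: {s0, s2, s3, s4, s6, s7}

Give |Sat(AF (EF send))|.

7

EF send: least fixpoint, start Z0 = {s0, s1, s7}, add states with some successor in Z. Z1 = {s0, s1, s4, s5, s7}; Z2 = {s0, s1, s3, s4, s5, s7}; Z3 = {s0, s1, s2, s3, s4, s5, s7}; fixed.
Sat(EF send) = {s0, s1, s2, s3, s4, s5, s7}
AF (EF send): least fixpoint, start Z0 = {s0, s1, s2, s3, s4, s5, s7}, add states with every successor in Z. Already a fixed point.
Sat(AF (EF send)) = {s0, s1, s2, s3, s4, s5, s7}
|Sat(AF (EF send))| = |{s0, s1, s2, s3, s4, s5, s7}| = 7.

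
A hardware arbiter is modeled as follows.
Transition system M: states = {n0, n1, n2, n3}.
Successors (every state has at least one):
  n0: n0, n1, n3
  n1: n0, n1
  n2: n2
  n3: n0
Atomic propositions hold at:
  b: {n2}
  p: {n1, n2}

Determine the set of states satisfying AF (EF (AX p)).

{n2}

Sat(AX p) = {s : every successor in {n1, n2}} = {n2}
EF (AX p): least fixpoint, start Z0 = {n2}, add states with some successor in Z. Already a fixed point.
Sat(EF (AX p)) = {n2}
AF (EF (AX p)): least fixpoint, start Z0 = {n2}, add states with every successor in Z. Already a fixed point.
Sat(AF (EF (AX p))) = {n2}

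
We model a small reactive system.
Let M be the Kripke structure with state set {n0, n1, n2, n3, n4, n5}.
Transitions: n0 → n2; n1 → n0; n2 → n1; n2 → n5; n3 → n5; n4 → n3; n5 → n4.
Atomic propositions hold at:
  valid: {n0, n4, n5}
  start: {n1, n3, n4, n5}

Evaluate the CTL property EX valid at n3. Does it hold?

Yes

Sat(EX valid) = {s : some successor in {n0, n4, n5}} = {n1, n2, n3, n5}
n3 ∈ Sat(EX valid) = {n1, n2, n3, n5}, so the formula holds at n3.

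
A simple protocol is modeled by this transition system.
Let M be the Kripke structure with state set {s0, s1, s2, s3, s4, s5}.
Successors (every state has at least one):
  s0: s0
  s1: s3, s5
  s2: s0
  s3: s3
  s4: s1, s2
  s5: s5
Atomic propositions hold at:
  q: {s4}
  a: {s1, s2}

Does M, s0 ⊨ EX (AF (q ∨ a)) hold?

Sat(q ∨ a) = {s1, s2, s4}
AF (q ∨ a): least fixpoint, start Z0 = {s1, s2, s4}, add states with every successor in Z. Already a fixed point.
Sat(AF (q ∨ a)) = {s1, s2, s4}
Sat(EX (AF (q ∨ a))) = {s : some successor in {s1, s2, s4}} = {s4}
s0 ∉ Sat(EX (AF (q ∨ a))) = {s4}, so the formula does not hold at s0.

No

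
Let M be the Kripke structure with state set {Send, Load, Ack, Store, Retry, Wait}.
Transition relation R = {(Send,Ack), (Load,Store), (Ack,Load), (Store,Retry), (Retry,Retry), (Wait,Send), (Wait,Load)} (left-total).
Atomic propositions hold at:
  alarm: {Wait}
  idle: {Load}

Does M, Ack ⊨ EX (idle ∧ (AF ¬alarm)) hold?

Yes

Sat(¬alarm) = {Send, Load, Ack, Store, Retry}
AF ¬alarm: least fixpoint, start Z0 = {Send, Load, Ack, Store, Retry}, add states with every successor in Z. Z1 = {Send, Load, Ack, Store, Retry, Wait}; fixed.
Sat(AF ¬alarm) = {Send, Load, Ack, Store, Retry, Wait}
Sat(idle ∧ (AF ¬alarm)) = {Load}
Sat(EX (idle ∧ (AF ¬alarm))) = {s : some successor in {Load}} = {Ack, Wait}
Ack ∈ Sat(EX (idle ∧ (AF ¬alarm))) = {Ack, Wait}, so the formula holds at Ack.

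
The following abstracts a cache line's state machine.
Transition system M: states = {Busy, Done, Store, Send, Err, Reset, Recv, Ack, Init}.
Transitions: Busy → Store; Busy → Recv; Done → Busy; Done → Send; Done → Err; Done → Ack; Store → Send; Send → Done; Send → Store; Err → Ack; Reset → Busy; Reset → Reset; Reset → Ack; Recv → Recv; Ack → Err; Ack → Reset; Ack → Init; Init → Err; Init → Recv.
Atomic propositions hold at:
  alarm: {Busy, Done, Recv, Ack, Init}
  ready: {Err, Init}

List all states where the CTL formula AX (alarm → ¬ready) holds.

Sat(¬ready) = {Busy, Done, Store, Send, Reset, Recv, Ack}
Sat(alarm → ¬ready) = {Busy, Done, Store, Send, Err, Reset, Recv, Ack}
Sat(AX (alarm → ¬ready)) = {s : every successor in {Busy, Done, Store, Send, Err, Reset, Recv, Ack}} = {Busy, Done, Store, Send, Err, Reset, Recv, Init}

{Busy, Done, Store, Send, Err, Reset, Recv, Init}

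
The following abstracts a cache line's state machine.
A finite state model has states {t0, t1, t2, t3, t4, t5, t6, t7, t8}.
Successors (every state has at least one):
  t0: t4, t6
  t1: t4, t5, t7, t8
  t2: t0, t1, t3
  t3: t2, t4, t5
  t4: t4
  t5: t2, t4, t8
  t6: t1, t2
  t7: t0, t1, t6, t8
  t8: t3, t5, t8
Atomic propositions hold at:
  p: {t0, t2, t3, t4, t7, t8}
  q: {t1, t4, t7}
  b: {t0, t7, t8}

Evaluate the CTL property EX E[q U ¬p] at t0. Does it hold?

Yes

Sat(¬p) = {t1, t5, t6}
E[q U ¬p]: least fixpoint, start Z0 = Sat(¬p) = {t1, t5, t6}, add states in Sat(q) with some successor in Z. Z1 = {t1, t5, t6, t7}; fixed.
Sat(E[q U ¬p]) = {t1, t5, t6, t7}
Sat(EX E[q U ¬p]) = {s : some successor in {t1, t5, t6, t7}} = {t0, t1, t2, t3, t6, t7, t8}
t0 ∈ Sat(EX E[q U ¬p]) = {t0, t1, t2, t3, t6, t7, t8}, so the formula holds at t0.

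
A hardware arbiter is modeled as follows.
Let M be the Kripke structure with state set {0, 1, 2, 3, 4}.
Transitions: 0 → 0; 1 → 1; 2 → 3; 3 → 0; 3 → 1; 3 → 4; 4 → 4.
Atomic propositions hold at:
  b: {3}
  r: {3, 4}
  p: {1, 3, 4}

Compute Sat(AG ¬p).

{0}

Sat(¬p) = {0, 2}
AG ¬p: greatest fixpoint, start Z0 = {0, 2}, keep only states in Sat with every successor in Z. Z1 = {0}; fixed.
Sat(AG ¬p) = {0}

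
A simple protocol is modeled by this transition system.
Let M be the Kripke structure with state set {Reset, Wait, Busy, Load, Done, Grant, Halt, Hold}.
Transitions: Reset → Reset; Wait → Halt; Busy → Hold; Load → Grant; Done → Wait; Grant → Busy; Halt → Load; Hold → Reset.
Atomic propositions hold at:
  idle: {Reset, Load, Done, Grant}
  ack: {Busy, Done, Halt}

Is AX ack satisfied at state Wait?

Sat(AX ack) = {s : every successor in {Busy, Done, Halt}} = {Wait, Grant}
Wait ∈ Sat(AX ack) = {Wait, Grant}, so the formula holds at Wait.

Yes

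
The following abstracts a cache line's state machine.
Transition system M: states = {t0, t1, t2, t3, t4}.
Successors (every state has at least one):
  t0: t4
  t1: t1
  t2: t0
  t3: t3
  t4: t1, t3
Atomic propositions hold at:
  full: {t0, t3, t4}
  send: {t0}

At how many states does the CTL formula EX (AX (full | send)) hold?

3

Sat(full | send) = {t0, t3, t4}
Sat(AX (full | send)) = {s : every successor in {t0, t3, t4}} = {t0, t2, t3}
Sat(EX (AX (full | send))) = {s : some successor in {t0, t2, t3}} = {t2, t3, t4}
|Sat(EX (AX (full | send)))| = |{t2, t3, t4}| = 3.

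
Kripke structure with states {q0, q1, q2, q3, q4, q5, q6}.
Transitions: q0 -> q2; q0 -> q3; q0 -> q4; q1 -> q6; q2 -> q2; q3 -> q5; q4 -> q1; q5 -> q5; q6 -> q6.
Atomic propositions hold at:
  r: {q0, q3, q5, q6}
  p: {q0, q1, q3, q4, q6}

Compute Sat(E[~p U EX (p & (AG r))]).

Sat(~p) = {q2, q5}
AG r: greatest fixpoint, start Z0 = {q0, q3, q5, q6}, keep only states in Sat with every successor in Z. Z1 = {q3, q5, q6}; fixed.
Sat(AG r) = {q3, q5, q6}
Sat(p & (AG r)) = {q3, q6}
Sat(EX (p & (AG r))) = {s : some successor in {q3, q6}} = {q0, q1, q6}
E[~p U EX (p & (AG r))]: least fixpoint, start Z0 = Sat(EX (p & (AG r))) = {q0, q1, q6}, add states in Sat(~p) with some successor in Z. Already a fixed point.
Sat(E[~p U EX (p & (AG r))]) = {q0, q1, q6}

{q0, q1, q6}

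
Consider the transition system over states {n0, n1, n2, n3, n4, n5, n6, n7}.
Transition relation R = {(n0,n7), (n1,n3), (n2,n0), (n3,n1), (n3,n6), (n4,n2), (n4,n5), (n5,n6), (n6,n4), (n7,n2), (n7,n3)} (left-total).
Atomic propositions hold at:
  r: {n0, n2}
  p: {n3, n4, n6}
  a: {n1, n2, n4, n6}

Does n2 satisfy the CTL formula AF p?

No

AF p: least fixpoint, start Z0 = {n3, n4, n6}, add states with every successor in Z. Z1 = {n1, n3, n4, n5, n6}; fixed.
Sat(AF p) = {n1, n3, n4, n5, n6}
n2 ∉ Sat(AF p) = {n1, n3, n4, n5, n6}, so the formula does not hold at n2.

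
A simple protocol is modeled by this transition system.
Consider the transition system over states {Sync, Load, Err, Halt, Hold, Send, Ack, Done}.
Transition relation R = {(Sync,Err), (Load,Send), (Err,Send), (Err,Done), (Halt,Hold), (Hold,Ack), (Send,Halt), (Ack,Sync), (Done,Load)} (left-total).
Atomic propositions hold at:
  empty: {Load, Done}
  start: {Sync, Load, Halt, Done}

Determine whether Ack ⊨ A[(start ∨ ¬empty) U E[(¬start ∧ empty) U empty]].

No

Sat(¬empty) = {Sync, Err, Halt, Hold, Send, Ack}
Sat(start ∨ ¬empty) = {Sync, Load, Err, Halt, Hold, Send, Ack, Done}
Sat(¬start) = {Err, Hold, Send, Ack}
Sat(¬start ∧ empty) = ∅
E[(¬start ∧ empty) U empty]: least fixpoint, start Z0 = Sat(empty) = {Load, Done}, add states in Sat(¬start ∧ empty) with some successor in Z. Already a fixed point.
Sat(E[(¬start ∧ empty) U empty]) = {Load, Done}
A[(start ∨ ¬empty) U E[(¬start ∧ empty) U empty]]: least fixpoint, start Z0 = Sat(E[(¬start ∧ empty) U empty]) = {Load, Done}, add states in Sat(start ∨ ¬empty) with every successor in Z. Already a fixed point.
Sat(A[(start ∨ ¬empty) U E[(¬start ∧ empty) U empty]]) = {Load, Done}
Ack ∉ Sat(A[(start ∨ ¬empty) U E[(¬start ∧ empty) U empty]]) = {Load, Done}, so the formula does not hold at Ack.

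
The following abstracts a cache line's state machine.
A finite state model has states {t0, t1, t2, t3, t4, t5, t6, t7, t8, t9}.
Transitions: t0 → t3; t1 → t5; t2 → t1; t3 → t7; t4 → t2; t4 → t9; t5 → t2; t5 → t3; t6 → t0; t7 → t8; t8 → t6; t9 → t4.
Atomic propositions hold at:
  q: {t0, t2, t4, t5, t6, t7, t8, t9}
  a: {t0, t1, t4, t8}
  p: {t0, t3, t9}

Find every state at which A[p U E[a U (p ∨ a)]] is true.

{t0, t1, t3, t4, t8, t9}

Sat(p ∨ a) = {t0, t1, t3, t4, t8, t9}
E[a U (p ∨ a)]: least fixpoint, start Z0 = Sat((p ∨ a)) = {t0, t1, t3, t4, t8, t9}, add states in Sat(a) with some successor in Z. Already a fixed point.
Sat(E[a U (p ∨ a)]) = {t0, t1, t3, t4, t8, t9}
A[p U E[a U (p ∨ a)]]: least fixpoint, start Z0 = Sat(E[a U (p ∨ a)]) = {t0, t1, t3, t4, t8, t9}, add states in Sat(p) with every successor in Z. Already a fixed point.
Sat(A[p U E[a U (p ∨ a)]]) = {t0, t1, t3, t4, t8, t9}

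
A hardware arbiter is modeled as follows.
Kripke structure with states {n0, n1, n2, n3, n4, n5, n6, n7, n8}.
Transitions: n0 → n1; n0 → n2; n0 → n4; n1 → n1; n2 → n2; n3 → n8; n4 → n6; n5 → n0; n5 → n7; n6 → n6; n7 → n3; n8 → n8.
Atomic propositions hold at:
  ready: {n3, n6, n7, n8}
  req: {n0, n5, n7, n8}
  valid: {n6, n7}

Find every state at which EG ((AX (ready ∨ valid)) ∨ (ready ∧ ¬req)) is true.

Sat(ready ∨ valid) = {n3, n6, n7, n8}
Sat(AX (ready ∨ valid)) = {s : every successor in {n3, n6, n7, n8}} = {n3, n4, n6, n7, n8}
Sat(¬req) = {n1, n2, n3, n4, n6}
Sat(ready ∧ ¬req) = {n3, n6}
Sat((AX (ready ∨ valid)) ∨ (ready ∧ ¬req)) = {n3, n4, n6, n7, n8}
EG ((AX (ready ∨ valid)) ∨ (ready ∧ ¬req)): greatest fixpoint, start Z0 = {n3, n4, n6, n7, n8}, keep only states in Sat with some successor in Z. Already a fixed point.
Sat(EG ((AX (ready ∨ valid)) ∨ (ready ∧ ¬req))) = {n3, n4, n6, n7, n8}

{n3, n4, n6, n7, n8}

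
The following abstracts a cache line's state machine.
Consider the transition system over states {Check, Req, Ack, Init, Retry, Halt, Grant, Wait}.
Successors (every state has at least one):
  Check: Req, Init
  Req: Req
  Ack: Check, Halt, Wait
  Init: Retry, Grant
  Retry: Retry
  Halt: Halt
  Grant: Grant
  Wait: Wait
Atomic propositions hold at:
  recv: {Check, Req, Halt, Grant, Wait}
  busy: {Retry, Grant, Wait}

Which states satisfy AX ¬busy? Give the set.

{Check, Req, Halt}

Sat(¬busy) = {Check, Req, Ack, Init, Halt}
Sat(AX ¬busy) = {s : every successor in {Check, Req, Ack, Init, Halt}} = {Check, Req, Halt}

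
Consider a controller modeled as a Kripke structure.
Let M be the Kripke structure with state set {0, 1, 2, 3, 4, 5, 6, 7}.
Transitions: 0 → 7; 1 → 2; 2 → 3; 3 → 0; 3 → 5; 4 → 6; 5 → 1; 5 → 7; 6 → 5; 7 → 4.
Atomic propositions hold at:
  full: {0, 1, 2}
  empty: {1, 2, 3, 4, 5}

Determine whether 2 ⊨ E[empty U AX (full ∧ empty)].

Sat(full ∧ empty) = {1, 2}
Sat(AX (full ∧ empty)) = {s : every successor in {1, 2}} = {1}
E[empty U AX (full ∧ empty)]: least fixpoint, start Z0 = Sat(AX (full ∧ empty)) = {1}, add states in Sat(empty) with some successor in Z. Z1 = {1, 5}; Z2 = {1, 3, 5}; Z3 = {1, 2, 3, 5}; fixed.
Sat(E[empty U AX (full ∧ empty)]) = {1, 2, 3, 5}
2 ∈ Sat(E[empty U AX (full ∧ empty)]) = {1, 2, 3, 5}, so the formula holds at 2.

Yes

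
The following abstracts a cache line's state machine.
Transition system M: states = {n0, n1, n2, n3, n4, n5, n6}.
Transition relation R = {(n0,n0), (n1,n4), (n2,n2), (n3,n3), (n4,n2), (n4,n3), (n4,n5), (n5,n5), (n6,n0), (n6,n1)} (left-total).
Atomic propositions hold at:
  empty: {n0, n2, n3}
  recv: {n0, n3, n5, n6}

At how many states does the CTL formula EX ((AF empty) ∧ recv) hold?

AF empty: least fixpoint, start Z0 = {n0, n2, n3}, add states with every successor in Z. Already a fixed point.
Sat(AF empty) = {n0, n2, n3}
Sat((AF empty) ∧ recv) = {n0, n3}
Sat(EX ((AF empty) ∧ recv)) = {s : some successor in {n0, n3}} = {n0, n3, n4, n6}
|Sat(EX ((AF empty) ∧ recv))| = |{n0, n3, n4, n6}| = 4.

4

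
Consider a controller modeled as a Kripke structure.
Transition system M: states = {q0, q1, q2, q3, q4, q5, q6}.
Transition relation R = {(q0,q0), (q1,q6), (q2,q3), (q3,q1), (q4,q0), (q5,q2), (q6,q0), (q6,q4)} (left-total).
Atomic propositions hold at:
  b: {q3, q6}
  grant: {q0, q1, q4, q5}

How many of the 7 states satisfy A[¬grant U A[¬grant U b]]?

Sat(¬grant) = {q2, q3, q6}
A[¬grant U b]: least fixpoint, start Z0 = Sat(b) = {q3, q6}, add states in Sat(¬grant) with every successor in Z. Z1 = {q2, q3, q6}; fixed.
Sat(A[¬grant U b]) = {q2, q3, q6}
A[¬grant U A[¬grant U b]]: least fixpoint, start Z0 = Sat(A[¬grant U b]) = {q2, q3, q6}, add states in Sat(¬grant) with every successor in Z. Already a fixed point.
Sat(A[¬grant U A[¬grant U b]]) = {q2, q3, q6}
|Sat(A[¬grant U A[¬grant U b]])| = |{q2, q3, q6}| = 3.

3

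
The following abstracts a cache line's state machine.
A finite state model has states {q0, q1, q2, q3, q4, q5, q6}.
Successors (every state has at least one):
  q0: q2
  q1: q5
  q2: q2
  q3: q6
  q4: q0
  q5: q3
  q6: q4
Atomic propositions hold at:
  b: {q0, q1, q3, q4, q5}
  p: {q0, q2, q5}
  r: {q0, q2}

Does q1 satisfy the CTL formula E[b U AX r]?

No

Sat(AX r) = {s : every successor in {q0, q2}} = {q0, q2, q4}
E[b U AX r]: least fixpoint, start Z0 = Sat(AX r) = {q0, q2, q4}, add states in Sat(b) with some successor in Z. Already a fixed point.
Sat(E[b U AX r]) = {q0, q2, q4}
q1 ∉ Sat(E[b U AX r]) = {q0, q2, q4}, so the formula does not hold at q1.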